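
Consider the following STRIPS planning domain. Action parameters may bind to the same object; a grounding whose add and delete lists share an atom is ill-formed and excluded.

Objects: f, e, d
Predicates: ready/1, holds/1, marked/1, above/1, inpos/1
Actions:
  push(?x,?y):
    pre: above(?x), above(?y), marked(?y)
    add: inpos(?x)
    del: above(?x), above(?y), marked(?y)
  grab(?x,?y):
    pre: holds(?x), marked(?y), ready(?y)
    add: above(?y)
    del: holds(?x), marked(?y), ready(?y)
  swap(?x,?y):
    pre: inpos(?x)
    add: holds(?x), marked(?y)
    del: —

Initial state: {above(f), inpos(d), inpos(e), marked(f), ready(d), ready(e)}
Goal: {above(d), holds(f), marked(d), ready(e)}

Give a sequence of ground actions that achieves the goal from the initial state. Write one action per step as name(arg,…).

push(f,f); swap(f,d); grab(f,d); swap(f,d)

1. push(f,f)  →  {inpos(d), inpos(e), inpos(f), ready(d), ready(e)}
2. swap(f,d)  →  {holds(f), inpos(d), inpos(e), inpos(f), marked(d), ready(d), ready(e)}
3. grab(f,d)  →  {above(d), inpos(d), inpos(e), inpos(f), ready(e)}
4. swap(f,d)  →  {above(d), holds(f), inpos(d), inpos(e), inpos(f), marked(d), ready(e)}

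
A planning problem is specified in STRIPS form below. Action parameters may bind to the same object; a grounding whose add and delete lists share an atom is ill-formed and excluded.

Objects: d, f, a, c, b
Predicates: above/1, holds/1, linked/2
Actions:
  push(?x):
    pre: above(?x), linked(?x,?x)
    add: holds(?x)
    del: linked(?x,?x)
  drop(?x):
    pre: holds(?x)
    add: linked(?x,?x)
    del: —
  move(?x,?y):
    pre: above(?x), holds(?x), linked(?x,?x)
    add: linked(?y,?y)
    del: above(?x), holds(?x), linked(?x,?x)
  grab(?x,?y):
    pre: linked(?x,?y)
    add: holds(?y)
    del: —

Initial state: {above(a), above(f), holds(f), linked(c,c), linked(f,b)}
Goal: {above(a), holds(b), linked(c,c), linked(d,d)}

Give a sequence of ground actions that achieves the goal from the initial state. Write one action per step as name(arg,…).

1. drop(f)  →  {above(a), above(f), holds(f), linked(c,c), linked(f,b), linked(f,f)}
2. move(f,d)  →  {above(a), linked(c,c), linked(d,d), linked(f,b)}
3. grab(f,b)  →  {above(a), holds(b), linked(c,c), linked(d,d), linked(f,b)}

drop(f); move(f,d); grab(f,b)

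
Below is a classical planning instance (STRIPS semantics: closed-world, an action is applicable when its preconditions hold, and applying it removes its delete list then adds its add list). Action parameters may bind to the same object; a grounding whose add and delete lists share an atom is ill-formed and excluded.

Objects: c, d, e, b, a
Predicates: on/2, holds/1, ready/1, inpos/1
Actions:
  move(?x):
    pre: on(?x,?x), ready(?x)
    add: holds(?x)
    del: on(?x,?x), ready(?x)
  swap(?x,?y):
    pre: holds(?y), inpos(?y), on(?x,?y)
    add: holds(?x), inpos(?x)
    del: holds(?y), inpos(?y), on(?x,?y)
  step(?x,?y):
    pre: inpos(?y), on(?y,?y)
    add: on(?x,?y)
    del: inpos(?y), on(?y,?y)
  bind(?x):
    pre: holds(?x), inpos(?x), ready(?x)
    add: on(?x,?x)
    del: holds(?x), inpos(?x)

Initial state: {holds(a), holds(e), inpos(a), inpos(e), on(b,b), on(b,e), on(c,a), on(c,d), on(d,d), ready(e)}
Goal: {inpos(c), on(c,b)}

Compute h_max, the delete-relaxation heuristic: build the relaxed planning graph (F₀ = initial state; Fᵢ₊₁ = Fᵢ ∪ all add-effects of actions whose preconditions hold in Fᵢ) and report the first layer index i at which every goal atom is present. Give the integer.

2

F0 = init (10 atoms)
F1 = F0 ∪ {holds(b), holds(c), inpos(b), inpos(c), on(e,e)}  (15 atoms)
F2 = F1 ∪ {on(a,b), on(a,e), on(c,b), on(c,e), on(d,b), on(d,e), on(e,b)}  (22 atoms)
goal ⊆ F2  ⇒  h_max = 2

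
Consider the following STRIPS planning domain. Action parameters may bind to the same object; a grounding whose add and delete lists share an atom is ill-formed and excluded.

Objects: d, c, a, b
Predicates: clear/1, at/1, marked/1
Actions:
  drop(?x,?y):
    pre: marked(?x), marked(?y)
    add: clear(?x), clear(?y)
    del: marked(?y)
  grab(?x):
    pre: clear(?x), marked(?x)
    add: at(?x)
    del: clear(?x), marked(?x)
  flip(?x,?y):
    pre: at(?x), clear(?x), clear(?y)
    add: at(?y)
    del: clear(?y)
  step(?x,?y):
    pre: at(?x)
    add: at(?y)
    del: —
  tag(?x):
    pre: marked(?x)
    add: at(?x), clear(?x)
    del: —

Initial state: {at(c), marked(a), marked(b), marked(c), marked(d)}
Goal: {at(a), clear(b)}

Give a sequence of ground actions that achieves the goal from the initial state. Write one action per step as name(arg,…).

1. drop(d,b)  →  {at(c), clear(b), clear(d), marked(a), marked(c), marked(d)}
2. step(c,a)  →  {at(a), at(c), clear(b), clear(d), marked(a), marked(c), marked(d)}

drop(d,b); step(c,a)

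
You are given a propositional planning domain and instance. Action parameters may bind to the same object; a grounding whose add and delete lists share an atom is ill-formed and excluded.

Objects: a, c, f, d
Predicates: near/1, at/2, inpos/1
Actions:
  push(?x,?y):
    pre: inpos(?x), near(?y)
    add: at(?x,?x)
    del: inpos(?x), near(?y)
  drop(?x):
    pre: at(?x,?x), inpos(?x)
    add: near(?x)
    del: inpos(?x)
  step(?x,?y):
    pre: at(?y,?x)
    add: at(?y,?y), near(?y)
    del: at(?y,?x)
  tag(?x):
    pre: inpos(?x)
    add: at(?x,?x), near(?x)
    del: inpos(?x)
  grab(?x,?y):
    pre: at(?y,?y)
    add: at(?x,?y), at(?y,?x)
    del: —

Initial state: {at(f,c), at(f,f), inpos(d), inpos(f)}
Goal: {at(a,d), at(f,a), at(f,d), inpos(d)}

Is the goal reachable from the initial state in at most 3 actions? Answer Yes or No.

1. grab(a,f)  →  {at(a,f), at(f,a), at(f,c), at(f,f), inpos(d), inpos(f)}
2. step(f,a)  →  {at(a,a), at(f,a), at(f,c), at(f,f), inpos(d), inpos(f), near(a)}
3. grab(d,a)  →  {at(a,a), at(a,d), at(d,a), at(f,a), at(f,c), at(f,f), inpos(d), inpos(f), near(a)}
4. grab(d,f)  →  {at(a,a), at(a,d), at(d,a), at(d,f), at(f,a), at(f,c), at(f,d), at(f,f), inpos(d), inpos(f), near(a)}
optimal plan length = 4; 4 > 3

No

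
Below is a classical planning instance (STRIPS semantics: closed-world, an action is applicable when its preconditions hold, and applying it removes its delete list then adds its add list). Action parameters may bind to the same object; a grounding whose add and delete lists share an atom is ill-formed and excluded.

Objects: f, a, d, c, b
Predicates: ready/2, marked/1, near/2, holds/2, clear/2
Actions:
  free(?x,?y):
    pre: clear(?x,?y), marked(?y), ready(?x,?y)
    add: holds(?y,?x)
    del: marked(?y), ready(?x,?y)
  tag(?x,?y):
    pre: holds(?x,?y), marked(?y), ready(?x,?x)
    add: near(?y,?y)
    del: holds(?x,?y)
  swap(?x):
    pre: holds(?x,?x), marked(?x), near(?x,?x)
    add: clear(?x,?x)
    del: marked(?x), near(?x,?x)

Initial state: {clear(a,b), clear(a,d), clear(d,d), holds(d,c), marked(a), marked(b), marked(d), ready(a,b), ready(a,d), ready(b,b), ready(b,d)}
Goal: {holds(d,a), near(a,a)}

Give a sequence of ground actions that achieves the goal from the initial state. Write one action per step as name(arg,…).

free(a,d); free(a,b); tag(b,a)

1. free(a,d)  →  {clear(a,b), clear(a,d), clear(d,d), holds(d,a), holds(d,c), marked(a), marked(b), ready(a,b), ready(b,b), ready(b,d)}
2. free(a,b)  →  {clear(a,b), clear(a,d), clear(d,d), holds(b,a), holds(d,a), holds(d,c), marked(a), ready(b,b), ready(b,d)}
3. tag(b,a)  →  {clear(a,b), clear(a,d), clear(d,d), holds(d,a), holds(d,c), marked(a), near(a,a), ready(b,b), ready(b,d)}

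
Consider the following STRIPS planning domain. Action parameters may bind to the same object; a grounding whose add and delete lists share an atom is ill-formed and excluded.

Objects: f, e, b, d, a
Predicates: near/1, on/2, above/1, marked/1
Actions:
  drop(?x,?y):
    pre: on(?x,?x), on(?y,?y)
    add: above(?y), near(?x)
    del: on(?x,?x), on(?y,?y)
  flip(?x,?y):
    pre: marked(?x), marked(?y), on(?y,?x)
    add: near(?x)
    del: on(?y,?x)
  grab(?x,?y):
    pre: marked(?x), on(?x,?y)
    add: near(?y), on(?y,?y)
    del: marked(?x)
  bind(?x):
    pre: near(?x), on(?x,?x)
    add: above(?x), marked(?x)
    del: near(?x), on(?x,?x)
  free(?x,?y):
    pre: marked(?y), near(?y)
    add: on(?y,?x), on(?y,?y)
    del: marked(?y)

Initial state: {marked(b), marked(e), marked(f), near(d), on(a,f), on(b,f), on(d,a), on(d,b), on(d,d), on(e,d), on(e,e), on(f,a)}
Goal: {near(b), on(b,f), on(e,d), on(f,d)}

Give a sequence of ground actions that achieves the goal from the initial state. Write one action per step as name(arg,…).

grab(b,f); bind(d); grab(d,b); free(d,f)

1. grab(b,f)  →  {marked(e), marked(f), near(d), near(f), on(a,f), on(b,f), on(d,a), on(d,b), on(d,d), on(e,d), on(e,e), on(f,a), on(f,f)}
2. bind(d)  →  {above(d), marked(d), marked(e), marked(f), near(f), on(a,f), on(b,f), on(d,a), on(d,b), on(e,d), on(e,e), on(f,a), on(f,f)}
3. grab(d,b)  →  {above(d), marked(e), marked(f), near(b), near(f), on(a,f), on(b,b), on(b,f), on(d,a), on(d,b), on(e,d), on(e,e), on(f,a), on(f,f)}
4. free(d,f)  →  {above(d), marked(e), near(b), near(f), on(a,f), on(b,b), on(b,f), on(d,a), on(d,b), on(e,d), on(e,e), on(f,a), on(f,d), on(f,f)}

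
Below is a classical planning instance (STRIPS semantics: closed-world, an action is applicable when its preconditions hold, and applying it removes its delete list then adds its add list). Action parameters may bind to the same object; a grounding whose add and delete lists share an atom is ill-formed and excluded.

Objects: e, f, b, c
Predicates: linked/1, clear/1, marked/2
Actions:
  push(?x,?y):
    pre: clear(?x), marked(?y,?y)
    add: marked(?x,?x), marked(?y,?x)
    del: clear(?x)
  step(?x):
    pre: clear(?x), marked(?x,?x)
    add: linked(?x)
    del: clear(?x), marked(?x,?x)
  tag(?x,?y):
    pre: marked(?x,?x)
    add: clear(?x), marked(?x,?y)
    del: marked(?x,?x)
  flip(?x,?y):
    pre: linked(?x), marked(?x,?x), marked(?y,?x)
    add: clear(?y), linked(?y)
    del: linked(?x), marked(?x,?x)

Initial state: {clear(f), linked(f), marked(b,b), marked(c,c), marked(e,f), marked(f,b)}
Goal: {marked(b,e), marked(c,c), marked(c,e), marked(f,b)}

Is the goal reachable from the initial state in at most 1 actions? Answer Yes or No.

1. tag(c,e)  →  {clear(c), clear(f), linked(f), marked(b,b), marked(c,e), marked(e,f), marked(f,b)}
2. push(c,b)  →  {clear(f), linked(f), marked(b,b), marked(b,c), marked(c,c), marked(c,e), marked(e,f), marked(f,b)}
3. tag(b,e)  →  {clear(b), clear(f), linked(f), marked(b,c), marked(b,e), marked(c,c), marked(c,e), marked(e,f), marked(f,b)}
optimal plan length = 3; 3 > 1

No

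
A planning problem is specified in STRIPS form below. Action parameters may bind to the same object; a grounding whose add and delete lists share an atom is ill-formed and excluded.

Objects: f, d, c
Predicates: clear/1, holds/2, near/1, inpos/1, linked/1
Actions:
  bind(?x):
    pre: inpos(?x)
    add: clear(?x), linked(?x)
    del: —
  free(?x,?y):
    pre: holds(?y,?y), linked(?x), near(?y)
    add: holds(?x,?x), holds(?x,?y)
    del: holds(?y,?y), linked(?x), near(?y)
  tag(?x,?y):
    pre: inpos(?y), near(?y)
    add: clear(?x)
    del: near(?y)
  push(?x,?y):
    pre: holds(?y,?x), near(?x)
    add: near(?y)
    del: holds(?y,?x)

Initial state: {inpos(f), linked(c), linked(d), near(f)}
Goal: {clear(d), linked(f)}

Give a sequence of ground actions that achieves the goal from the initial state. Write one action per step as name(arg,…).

1. bind(f)  →  {clear(f), inpos(f), linked(c), linked(d), linked(f), near(f)}
2. tag(d,f)  →  {clear(d), clear(f), inpos(f), linked(c), linked(d), linked(f)}

bind(f); tag(d,f)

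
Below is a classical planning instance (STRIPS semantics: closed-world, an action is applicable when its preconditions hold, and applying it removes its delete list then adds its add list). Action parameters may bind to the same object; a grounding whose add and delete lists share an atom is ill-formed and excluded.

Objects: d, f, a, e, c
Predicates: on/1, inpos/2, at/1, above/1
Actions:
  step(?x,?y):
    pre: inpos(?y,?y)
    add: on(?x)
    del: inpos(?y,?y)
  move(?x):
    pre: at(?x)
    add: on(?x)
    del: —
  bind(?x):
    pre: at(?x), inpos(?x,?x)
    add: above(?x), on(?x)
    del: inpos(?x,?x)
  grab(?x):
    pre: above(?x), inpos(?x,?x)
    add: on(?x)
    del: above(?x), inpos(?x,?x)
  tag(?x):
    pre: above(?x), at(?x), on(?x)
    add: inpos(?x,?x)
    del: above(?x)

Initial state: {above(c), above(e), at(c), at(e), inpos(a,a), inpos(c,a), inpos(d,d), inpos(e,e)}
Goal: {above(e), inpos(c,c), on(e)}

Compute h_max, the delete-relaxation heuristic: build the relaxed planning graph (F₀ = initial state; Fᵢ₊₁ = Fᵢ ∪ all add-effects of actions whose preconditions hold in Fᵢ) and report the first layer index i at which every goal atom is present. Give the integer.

2

F0 = init (8 atoms)
F1 = F0 ∪ {on(a), on(c), on(d), on(e), on(f)}  (13 atoms)
F2 = F1 ∪ {inpos(c,c)}  (14 atoms)
goal ⊆ F2  ⇒  h_max = 2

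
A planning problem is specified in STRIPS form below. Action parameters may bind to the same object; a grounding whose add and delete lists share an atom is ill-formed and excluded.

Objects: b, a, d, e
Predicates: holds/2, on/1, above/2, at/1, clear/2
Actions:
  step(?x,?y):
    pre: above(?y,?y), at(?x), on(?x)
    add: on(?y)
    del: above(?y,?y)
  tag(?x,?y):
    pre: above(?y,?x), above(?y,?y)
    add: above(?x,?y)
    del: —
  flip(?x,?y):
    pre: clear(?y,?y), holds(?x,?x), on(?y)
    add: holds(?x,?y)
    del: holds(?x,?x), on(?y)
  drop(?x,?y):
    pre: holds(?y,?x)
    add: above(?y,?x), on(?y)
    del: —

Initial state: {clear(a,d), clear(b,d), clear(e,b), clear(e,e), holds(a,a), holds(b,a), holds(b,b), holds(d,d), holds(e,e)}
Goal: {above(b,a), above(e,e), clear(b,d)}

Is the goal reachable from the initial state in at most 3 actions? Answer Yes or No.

Yes

1. drop(a,b)  →  {above(b,a), clear(a,d), clear(b,d), clear(e,b), clear(e,e), holds(a,a), holds(b,a), holds(b,b), holds(d,d), holds(e,e), on(b)}
2. drop(e,e)  →  {above(b,a), above(e,e), clear(a,d), clear(b,d), clear(e,b), clear(e,e), holds(a,a), holds(b,a), holds(b,b), holds(d,d), holds(e,e), on(b), on(e)}
optimal plan length = 2; 2 ≤ 3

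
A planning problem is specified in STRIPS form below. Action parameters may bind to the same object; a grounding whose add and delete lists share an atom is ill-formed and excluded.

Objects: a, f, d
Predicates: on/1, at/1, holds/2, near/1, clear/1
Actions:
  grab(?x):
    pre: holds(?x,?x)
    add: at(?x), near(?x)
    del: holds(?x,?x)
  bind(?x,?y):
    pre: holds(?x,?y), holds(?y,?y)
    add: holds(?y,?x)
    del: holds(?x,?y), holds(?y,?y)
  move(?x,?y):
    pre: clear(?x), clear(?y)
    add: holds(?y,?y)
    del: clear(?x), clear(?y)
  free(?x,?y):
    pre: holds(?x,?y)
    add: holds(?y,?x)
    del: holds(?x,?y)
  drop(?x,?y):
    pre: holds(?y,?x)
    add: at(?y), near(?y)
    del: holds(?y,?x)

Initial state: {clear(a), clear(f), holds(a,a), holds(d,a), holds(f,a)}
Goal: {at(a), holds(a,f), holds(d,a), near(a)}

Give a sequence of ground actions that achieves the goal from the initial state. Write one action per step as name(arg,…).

grab(a); free(f,a)

1. grab(a)  →  {at(a), clear(a), clear(f), holds(d,a), holds(f,a), near(a)}
2. free(f,a)  →  {at(a), clear(a), clear(f), holds(a,f), holds(d,a), near(a)}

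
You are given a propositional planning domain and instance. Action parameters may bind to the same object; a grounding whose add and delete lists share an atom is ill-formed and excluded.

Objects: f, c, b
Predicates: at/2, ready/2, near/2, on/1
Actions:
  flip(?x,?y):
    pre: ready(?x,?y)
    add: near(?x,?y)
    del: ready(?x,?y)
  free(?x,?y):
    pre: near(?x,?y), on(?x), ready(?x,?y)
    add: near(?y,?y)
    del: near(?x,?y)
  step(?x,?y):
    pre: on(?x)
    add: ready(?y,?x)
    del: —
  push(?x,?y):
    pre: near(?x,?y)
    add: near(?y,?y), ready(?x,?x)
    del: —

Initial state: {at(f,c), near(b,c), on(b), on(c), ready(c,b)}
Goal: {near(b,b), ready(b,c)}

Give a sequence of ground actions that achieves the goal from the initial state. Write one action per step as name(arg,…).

flip(c,b); step(c,b); push(c,b)

1. flip(c,b)  →  {at(f,c), near(b,c), near(c,b), on(b), on(c)}
2. step(c,b)  →  {at(f,c), near(b,c), near(c,b), on(b), on(c), ready(b,c)}
3. push(c,b)  →  {at(f,c), near(b,b), near(b,c), near(c,b), on(b), on(c), ready(b,c), ready(c,c)}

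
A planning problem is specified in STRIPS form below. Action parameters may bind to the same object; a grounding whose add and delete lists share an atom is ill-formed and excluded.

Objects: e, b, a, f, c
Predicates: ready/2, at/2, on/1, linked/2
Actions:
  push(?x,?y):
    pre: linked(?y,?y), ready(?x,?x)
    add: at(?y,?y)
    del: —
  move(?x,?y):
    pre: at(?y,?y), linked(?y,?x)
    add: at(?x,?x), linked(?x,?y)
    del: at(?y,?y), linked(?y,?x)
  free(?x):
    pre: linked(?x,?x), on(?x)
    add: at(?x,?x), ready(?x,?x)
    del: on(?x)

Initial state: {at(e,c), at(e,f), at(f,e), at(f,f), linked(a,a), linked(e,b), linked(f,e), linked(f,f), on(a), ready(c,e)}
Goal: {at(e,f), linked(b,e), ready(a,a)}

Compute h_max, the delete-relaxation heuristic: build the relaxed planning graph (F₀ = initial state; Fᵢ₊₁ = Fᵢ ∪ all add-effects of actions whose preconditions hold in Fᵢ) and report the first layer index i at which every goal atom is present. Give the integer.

2

F0 = init (10 atoms)
F1 = F0 ∪ {at(a,a), at(e,e), linked(e,f), ready(a,a)}  (14 atoms)
F2 = F1 ∪ {at(b,b), linked(b,e)}  (16 atoms)
goal ⊆ F2  ⇒  h_max = 2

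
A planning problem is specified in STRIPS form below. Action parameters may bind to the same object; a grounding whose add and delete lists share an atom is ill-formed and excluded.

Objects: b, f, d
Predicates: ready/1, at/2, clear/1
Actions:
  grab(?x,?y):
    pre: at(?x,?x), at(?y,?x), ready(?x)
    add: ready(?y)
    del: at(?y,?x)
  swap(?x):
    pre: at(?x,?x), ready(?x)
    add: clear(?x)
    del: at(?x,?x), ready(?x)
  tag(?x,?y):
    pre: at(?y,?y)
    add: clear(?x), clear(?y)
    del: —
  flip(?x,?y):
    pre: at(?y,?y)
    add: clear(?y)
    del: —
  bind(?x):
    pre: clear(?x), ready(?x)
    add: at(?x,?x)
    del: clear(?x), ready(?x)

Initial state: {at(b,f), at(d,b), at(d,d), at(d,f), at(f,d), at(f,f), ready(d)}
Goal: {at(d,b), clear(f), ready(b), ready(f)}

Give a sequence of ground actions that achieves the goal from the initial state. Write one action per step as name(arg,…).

1. grab(d,f)  →  {at(b,f), at(d,b), at(d,d), at(d,f), at(f,f), ready(d), ready(f)}
2. grab(f,b)  →  {at(d,b), at(d,d), at(d,f), at(f,f), ready(b), ready(d), ready(f)}
3. tag(b,f)  →  {at(d,b), at(d,d), at(d,f), at(f,f), clear(b), clear(f), ready(b), ready(d), ready(f)}

grab(d,f); grab(f,b); tag(b,f)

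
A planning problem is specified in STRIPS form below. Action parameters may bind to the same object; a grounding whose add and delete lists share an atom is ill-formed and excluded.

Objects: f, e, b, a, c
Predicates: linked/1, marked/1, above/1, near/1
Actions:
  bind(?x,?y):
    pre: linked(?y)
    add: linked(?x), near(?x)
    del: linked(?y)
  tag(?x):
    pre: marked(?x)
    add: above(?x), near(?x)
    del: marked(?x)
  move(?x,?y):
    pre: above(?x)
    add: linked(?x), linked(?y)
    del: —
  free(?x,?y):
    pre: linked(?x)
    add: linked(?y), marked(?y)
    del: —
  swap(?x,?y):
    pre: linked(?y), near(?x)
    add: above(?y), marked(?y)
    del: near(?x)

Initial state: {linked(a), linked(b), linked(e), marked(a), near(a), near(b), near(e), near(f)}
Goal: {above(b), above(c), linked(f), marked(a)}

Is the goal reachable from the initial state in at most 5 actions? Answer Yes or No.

1. bind(f,e)  →  {linked(a), linked(b), linked(f), marked(a), near(a), near(b), near(e), near(f)}
2. bind(c,a)  →  {linked(b), linked(c), linked(f), marked(a), near(a), near(b), near(c), near(e), near(f)}
3. swap(f,b)  →  {above(b), linked(b), linked(c), linked(f), marked(a), marked(b), near(a), near(b), near(c), near(e)}
4. swap(e,c)  →  {above(b), above(c), linked(b), linked(c), linked(f), marked(a), marked(b), marked(c), near(a), near(b), near(c)}
optimal plan length = 4; 4 ≤ 5

Yes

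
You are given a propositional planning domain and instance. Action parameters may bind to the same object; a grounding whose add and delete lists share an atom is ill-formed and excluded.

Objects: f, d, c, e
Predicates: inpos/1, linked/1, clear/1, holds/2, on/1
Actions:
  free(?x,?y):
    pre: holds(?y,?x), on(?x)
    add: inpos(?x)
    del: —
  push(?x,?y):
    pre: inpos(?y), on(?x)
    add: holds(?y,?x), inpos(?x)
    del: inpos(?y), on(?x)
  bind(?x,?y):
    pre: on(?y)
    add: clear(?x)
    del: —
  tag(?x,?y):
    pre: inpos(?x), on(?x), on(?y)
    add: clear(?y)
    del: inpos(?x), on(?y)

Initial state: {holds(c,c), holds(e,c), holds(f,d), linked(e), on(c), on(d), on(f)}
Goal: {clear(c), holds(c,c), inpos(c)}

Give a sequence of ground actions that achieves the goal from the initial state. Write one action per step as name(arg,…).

free(c,c); bind(c,f)

1. free(c,c)  →  {holds(c,c), holds(e,c), holds(f,d), inpos(c), linked(e), on(c), on(d), on(f)}
2. bind(c,f)  →  {clear(c), holds(c,c), holds(e,c), holds(f,d), inpos(c), linked(e), on(c), on(d), on(f)}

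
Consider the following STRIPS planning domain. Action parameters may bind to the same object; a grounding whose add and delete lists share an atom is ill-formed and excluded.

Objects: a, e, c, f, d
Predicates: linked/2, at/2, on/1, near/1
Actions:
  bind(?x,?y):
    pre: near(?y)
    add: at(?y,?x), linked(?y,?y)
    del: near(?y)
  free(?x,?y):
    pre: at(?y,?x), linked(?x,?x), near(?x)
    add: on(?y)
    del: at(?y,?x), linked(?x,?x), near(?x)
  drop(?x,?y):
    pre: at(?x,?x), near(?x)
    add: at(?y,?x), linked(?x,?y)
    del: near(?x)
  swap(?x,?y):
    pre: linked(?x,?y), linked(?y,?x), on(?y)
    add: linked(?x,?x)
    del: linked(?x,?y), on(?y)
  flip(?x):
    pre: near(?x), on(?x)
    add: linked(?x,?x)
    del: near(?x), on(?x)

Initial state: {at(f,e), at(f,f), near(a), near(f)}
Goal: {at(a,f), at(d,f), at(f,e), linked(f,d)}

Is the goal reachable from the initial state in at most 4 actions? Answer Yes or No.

Yes

1. bind(f,a)  →  {at(a,f), at(f,e), at(f,f), linked(a,a), near(f)}
2. drop(f,d)  →  {at(a,f), at(d,f), at(f,e), at(f,f), linked(a,a), linked(f,d)}
optimal plan length = 2; 2 ≤ 4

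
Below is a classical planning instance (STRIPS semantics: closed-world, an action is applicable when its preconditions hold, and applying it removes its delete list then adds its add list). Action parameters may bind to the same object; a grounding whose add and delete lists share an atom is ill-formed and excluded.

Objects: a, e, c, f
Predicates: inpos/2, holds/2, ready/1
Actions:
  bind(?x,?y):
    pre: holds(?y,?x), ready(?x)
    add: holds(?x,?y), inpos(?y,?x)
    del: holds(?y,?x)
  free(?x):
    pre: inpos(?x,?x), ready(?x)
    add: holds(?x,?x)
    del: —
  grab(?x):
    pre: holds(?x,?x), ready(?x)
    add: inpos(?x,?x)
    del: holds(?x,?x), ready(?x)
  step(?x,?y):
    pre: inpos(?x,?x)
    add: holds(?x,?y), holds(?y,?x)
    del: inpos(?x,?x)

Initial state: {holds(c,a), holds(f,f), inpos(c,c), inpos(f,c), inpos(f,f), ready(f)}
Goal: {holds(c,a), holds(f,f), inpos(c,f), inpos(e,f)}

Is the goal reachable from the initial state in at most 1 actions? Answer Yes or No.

1. step(c,f)  →  {holds(c,a), holds(c,f), holds(f,c), holds(f,f), inpos(f,c), inpos(f,f), ready(f)}
2. bind(f,c)  →  {holds(c,a), holds(f,c), holds(f,f), inpos(c,f), inpos(f,c), inpos(f,f), ready(f)}
3. step(f,e)  →  {holds(c,a), holds(e,f), holds(f,c), holds(f,e), holds(f,f), inpos(c,f), inpos(f,c), ready(f)}
4. bind(f,e)  →  {holds(c,a), holds(f,c), holds(f,e), holds(f,f), inpos(c,f), inpos(e,f), inpos(f,c), ready(f)}
optimal plan length = 4; 4 > 1

No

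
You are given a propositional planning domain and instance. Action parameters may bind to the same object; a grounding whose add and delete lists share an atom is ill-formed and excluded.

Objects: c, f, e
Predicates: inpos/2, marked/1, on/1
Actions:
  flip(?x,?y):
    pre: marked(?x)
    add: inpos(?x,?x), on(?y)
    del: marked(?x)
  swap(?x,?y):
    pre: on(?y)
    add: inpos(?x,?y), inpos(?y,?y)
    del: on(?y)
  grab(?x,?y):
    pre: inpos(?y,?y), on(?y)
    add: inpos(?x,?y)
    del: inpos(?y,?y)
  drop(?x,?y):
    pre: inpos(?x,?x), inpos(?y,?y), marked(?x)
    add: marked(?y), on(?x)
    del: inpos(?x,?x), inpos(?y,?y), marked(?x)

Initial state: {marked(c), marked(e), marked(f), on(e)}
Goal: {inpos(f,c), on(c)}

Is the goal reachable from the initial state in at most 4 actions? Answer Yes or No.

Yes

1. flip(c,c)  →  {inpos(c,c), marked(e), marked(f), on(c), on(e)}
2. grab(f,c)  →  {inpos(f,c), marked(e), marked(f), on(c), on(e)}
optimal plan length = 2; 2 ≤ 4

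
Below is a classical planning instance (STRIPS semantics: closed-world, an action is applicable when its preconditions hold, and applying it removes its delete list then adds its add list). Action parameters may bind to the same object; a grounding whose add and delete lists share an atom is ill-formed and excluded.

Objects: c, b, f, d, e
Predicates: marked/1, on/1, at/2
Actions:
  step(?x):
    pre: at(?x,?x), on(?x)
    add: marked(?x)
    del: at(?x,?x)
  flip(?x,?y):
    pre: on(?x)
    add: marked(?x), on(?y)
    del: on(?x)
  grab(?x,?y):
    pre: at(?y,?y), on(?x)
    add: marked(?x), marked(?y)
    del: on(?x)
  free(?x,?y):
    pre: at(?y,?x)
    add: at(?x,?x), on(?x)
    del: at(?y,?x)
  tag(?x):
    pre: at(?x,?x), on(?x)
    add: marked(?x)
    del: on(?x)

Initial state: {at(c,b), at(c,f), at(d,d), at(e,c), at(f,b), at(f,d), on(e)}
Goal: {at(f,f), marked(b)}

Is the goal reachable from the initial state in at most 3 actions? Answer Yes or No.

1. flip(e,b)  →  {at(c,b), at(c,f), at(d,d), at(e,c), at(f,b), at(f,d), marked(e), on(b)}
2. flip(b,c)  →  {at(c,b), at(c,f), at(d,d), at(e,c), at(f,b), at(f,d), marked(b), marked(e), on(c)}
3. free(f,c)  →  {at(c,b), at(d,d), at(e,c), at(f,b), at(f,d), at(f,f), marked(b), marked(e), on(c), on(f)}
optimal plan length = 3; 3 ≤ 3

Yes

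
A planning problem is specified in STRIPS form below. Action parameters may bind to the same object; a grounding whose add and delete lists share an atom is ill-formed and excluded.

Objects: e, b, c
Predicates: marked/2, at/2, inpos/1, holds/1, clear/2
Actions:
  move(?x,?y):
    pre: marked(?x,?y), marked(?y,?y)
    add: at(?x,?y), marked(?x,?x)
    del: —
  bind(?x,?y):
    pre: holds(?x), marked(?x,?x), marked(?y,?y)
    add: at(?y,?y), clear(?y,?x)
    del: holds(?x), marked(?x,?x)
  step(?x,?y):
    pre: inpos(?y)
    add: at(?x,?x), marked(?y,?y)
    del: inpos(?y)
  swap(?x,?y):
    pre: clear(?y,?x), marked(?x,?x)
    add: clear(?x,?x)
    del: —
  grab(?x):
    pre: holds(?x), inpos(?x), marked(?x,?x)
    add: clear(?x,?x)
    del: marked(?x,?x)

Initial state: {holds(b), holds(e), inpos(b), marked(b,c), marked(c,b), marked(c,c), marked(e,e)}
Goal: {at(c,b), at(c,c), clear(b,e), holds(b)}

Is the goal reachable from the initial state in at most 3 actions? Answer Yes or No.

1. step(c,b)  →  {at(c,c), holds(b), holds(e), marked(b,b), marked(b,c), marked(c,b), marked(c,c), marked(e,e)}
2. move(c,b)  →  {at(c,b), at(c,c), holds(b), holds(e), marked(b,b), marked(b,c), marked(c,b), marked(c,c), marked(e,e)}
3. bind(e,b)  →  {at(b,b), at(c,b), at(c,c), clear(b,e), holds(b), marked(b,b), marked(b,c), marked(c,b), marked(c,c)}
optimal plan length = 3; 3 ≤ 3

Yes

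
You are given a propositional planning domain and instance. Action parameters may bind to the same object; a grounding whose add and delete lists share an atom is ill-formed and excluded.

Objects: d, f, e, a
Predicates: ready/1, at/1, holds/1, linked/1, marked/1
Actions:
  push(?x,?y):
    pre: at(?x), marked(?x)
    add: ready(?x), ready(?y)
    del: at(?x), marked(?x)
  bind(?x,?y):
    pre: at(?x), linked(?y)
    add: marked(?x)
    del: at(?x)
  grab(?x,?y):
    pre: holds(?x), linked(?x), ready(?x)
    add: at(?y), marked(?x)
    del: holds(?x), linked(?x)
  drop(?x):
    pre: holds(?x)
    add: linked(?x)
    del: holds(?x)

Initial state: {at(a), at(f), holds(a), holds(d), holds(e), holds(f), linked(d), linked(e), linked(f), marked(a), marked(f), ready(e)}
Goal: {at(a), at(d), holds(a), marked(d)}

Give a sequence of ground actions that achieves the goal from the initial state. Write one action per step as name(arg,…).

1. push(f,d)  →  {at(a), holds(a), holds(d), holds(e), holds(f), linked(d), linked(e), linked(f), marked(a), ready(d), ready(e), ready(f)}
2. grab(d,d)  →  {at(a), at(d), holds(a), holds(e), holds(f), linked(e), linked(f), marked(a), marked(d), ready(d), ready(e), ready(f)}

push(f,d); grab(d,d)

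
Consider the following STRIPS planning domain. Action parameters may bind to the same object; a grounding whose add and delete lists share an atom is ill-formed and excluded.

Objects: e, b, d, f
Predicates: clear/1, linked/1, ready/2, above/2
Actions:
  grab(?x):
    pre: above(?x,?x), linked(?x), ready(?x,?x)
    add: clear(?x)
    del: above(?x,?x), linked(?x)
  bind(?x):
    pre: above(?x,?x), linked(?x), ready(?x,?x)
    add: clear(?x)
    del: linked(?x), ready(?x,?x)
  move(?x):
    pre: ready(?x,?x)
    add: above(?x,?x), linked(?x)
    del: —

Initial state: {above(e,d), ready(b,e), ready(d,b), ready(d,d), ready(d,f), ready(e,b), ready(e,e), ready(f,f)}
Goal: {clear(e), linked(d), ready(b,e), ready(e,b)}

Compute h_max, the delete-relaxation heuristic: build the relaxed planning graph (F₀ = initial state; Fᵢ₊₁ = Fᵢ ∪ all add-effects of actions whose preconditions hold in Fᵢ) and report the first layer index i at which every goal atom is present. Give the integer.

2

F0 = init (8 atoms)
F1 = F0 ∪ {above(d,d), above(e,e), above(f,f), linked(d), linked(e), linked(f)}  (14 atoms)
F2 = F1 ∪ {clear(d), clear(e), clear(f)}  (17 atoms)
goal ⊆ F2  ⇒  h_max = 2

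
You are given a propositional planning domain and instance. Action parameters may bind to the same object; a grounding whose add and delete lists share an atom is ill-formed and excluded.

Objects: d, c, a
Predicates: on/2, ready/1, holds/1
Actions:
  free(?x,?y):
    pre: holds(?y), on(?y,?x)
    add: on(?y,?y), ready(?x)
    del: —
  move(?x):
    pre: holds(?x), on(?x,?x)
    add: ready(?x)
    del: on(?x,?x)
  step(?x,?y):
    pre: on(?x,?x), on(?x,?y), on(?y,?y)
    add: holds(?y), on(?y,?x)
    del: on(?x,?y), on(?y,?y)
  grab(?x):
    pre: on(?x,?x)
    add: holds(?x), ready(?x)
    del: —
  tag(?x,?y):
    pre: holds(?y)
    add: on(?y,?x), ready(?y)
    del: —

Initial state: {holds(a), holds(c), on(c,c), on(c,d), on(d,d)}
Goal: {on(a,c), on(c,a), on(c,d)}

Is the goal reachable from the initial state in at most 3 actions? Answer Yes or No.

1. tag(c,a)  →  {holds(a), holds(c), on(a,c), on(c,c), on(c,d), on(d,d), ready(a)}
2. tag(a,c)  →  {holds(a), holds(c), on(a,c), on(c,a), on(c,c), on(c,d), on(d,d), ready(a), ready(c)}
optimal plan length = 2; 2 ≤ 3

Yes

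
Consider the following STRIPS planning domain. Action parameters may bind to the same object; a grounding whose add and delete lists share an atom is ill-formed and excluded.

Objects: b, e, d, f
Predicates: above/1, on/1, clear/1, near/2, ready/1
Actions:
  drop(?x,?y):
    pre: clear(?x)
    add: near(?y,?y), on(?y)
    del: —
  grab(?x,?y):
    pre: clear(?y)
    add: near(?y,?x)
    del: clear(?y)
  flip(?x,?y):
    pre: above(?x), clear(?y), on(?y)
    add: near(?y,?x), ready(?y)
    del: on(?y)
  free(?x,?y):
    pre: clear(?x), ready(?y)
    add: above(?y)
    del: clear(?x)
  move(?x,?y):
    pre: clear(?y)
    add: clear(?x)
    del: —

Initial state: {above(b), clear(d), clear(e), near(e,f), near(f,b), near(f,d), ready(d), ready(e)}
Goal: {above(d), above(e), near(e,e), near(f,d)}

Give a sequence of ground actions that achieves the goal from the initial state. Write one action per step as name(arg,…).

drop(e,e); free(e,e); free(d,d)

1. drop(e,e)  →  {above(b), clear(d), clear(e), near(e,e), near(e,f), near(f,b), near(f,d), on(e), ready(d), ready(e)}
2. free(e,e)  →  {above(b), above(e), clear(d), near(e,e), near(e,f), near(f,b), near(f,d), on(e), ready(d), ready(e)}
3. free(d,d)  →  {above(b), above(d), above(e), near(e,e), near(e,f), near(f,b), near(f,d), on(e), ready(d), ready(e)}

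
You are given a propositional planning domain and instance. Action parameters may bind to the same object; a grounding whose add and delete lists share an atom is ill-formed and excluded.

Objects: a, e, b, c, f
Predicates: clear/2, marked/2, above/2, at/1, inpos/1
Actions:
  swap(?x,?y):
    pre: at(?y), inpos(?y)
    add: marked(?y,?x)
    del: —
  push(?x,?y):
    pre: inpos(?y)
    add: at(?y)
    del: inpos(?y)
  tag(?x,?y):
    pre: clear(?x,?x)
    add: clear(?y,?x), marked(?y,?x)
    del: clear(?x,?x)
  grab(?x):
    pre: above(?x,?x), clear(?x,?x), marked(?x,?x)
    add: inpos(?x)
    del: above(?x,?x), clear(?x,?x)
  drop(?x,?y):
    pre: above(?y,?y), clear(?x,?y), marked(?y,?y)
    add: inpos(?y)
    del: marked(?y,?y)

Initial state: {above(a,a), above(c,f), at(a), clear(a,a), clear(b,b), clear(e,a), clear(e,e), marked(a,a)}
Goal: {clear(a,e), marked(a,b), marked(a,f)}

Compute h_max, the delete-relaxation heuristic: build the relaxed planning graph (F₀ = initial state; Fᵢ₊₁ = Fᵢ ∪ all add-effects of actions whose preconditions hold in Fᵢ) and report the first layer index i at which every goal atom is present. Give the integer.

2

F0 = init (8 atoms)
F1 = F0 ∪ {clear(a,b), clear(a,e), clear(b,a), clear(b,e), clear(c,a), clear(c,b), clear(c,e), clear(e,b), clear(f,a), clear(f,b), clear(f,e), inpos(a), marked(a,b), marked(a,e), marked(b,a), marked(b,e), marked(c,a), marked(c,b), marked(c,e), marked(e,a), marked(e,b), marked(f,a), marked(f,b), marked(f,e)}  (32 atoms)
F2 = F1 ∪ {marked(a,c), marked(a,f)}  (34 atoms)
goal ⊆ F2  ⇒  h_max = 2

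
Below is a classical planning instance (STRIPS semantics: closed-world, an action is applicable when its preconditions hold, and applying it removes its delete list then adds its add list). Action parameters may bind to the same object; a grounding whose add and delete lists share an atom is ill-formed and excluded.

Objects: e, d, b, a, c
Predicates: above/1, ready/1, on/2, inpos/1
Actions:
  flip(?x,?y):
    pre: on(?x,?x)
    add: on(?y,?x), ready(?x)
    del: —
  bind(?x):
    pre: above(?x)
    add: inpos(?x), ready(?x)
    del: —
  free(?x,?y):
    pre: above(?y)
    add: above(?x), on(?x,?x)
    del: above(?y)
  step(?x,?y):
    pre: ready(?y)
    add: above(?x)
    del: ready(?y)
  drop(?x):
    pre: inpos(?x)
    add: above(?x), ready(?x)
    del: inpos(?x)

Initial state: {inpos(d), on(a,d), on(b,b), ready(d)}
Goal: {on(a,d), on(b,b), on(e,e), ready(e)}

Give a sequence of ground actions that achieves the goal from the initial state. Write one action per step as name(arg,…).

step(d,d); free(e,d); flip(e,e)

1. step(d,d)  →  {above(d), inpos(d), on(a,d), on(b,b)}
2. free(e,d)  →  {above(e), inpos(d), on(a,d), on(b,b), on(e,e)}
3. flip(e,e)  →  {above(e), inpos(d), on(a,d), on(b,b), on(e,e), ready(e)}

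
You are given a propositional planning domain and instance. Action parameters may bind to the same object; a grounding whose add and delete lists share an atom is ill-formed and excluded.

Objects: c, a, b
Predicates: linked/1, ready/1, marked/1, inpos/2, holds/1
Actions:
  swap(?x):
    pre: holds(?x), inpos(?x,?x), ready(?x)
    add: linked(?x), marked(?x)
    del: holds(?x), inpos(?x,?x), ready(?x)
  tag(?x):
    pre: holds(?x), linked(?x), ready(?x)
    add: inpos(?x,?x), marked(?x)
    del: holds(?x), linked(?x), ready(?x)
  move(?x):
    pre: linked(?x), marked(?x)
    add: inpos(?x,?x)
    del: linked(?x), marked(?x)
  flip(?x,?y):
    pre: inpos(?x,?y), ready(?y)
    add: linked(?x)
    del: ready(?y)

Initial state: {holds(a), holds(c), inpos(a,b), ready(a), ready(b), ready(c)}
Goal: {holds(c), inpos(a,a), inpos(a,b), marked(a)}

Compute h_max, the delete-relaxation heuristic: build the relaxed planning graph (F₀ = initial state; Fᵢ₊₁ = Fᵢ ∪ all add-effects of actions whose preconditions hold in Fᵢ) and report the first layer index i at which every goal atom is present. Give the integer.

F0 = init (6 atoms)
F1 = F0 ∪ {linked(a)}  (7 atoms)
F2 = F1 ∪ {inpos(a,a), marked(a)}  (9 atoms)
goal ⊆ F2  ⇒  h_max = 2

2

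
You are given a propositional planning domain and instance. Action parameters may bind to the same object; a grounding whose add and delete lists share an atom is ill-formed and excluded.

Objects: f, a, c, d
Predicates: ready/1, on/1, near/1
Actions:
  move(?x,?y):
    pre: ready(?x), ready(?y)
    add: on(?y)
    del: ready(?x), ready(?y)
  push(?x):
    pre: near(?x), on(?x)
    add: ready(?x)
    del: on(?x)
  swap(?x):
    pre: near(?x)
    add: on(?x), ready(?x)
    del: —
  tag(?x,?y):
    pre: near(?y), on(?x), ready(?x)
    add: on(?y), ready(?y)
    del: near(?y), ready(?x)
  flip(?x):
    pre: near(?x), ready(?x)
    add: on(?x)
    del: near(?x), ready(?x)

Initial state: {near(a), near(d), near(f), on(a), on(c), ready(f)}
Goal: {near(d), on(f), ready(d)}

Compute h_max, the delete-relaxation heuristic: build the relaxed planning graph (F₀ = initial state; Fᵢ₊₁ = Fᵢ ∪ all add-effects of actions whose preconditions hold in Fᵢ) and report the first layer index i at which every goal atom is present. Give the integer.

1

F0 = init (6 atoms)
F1 = F0 ∪ {on(d), on(f), ready(a), ready(d)}  (10 atoms)
goal ⊆ F1  ⇒  h_max = 1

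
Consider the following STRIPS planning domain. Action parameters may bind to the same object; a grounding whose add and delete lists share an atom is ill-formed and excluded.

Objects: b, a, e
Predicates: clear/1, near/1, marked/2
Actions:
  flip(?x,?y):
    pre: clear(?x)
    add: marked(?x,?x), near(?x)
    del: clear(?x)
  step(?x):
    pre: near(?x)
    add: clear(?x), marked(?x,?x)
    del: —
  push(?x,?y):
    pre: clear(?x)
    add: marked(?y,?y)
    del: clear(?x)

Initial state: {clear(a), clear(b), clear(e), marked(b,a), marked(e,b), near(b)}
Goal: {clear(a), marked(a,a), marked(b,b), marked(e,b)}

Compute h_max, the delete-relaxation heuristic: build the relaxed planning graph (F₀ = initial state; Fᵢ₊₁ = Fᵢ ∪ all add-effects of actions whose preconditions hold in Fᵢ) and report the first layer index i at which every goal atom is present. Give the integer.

F0 = init (6 atoms)
F1 = F0 ∪ {marked(a,a), marked(b,b), marked(e,e), near(a), near(e)}  (11 atoms)
goal ⊆ F1  ⇒  h_max = 1

1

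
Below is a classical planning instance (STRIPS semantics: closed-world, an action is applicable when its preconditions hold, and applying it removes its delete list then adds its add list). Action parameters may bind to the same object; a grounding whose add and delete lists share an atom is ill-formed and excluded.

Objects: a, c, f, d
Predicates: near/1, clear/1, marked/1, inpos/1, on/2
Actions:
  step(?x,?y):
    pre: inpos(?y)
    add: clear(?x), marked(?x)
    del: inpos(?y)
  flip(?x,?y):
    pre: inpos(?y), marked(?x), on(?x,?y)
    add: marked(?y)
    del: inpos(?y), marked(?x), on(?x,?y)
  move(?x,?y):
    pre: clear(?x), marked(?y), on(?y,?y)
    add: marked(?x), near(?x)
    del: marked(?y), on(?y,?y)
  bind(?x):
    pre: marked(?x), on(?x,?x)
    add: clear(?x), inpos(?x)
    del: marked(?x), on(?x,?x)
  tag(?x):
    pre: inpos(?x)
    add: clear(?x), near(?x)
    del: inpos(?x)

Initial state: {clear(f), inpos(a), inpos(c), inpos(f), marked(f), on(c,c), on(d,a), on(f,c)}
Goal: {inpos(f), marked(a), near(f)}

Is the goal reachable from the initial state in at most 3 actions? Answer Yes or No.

1. step(a,a)  →  {clear(a), clear(f), inpos(c), inpos(f), marked(a), marked(f), on(c,c), on(d,a), on(f,c)}
2. step(c,c)  →  {clear(a), clear(c), clear(f), inpos(f), marked(a), marked(c), marked(f), on(c,c), on(d,a), on(f,c)}
3. move(f,c)  →  {clear(a), clear(c), clear(f), inpos(f), marked(a), marked(f), near(f), on(d,a), on(f,c)}
optimal plan length = 3; 3 ≤ 3

Yes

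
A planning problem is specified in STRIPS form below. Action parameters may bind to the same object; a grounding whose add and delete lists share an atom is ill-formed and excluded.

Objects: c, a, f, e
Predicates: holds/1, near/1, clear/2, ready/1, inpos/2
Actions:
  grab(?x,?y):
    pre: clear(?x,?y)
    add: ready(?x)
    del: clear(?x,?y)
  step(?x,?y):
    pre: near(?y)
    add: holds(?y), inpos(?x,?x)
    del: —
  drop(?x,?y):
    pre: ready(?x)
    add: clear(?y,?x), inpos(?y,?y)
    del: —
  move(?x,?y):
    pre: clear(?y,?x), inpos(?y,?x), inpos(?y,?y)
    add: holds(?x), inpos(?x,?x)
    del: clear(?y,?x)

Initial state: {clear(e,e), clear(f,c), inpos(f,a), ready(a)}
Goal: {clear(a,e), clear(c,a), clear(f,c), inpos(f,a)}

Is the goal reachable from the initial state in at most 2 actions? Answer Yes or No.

1. grab(e,e)  →  {clear(f,c), inpos(f,a), ready(a), ready(e)}
2. drop(a,c)  →  {clear(c,a), clear(f,c), inpos(c,c), inpos(f,a), ready(a), ready(e)}
3. drop(e,a)  →  {clear(a,e), clear(c,a), clear(f,c), inpos(a,a), inpos(c,c), inpos(f,a), ready(a), ready(e)}
optimal plan length = 3; 3 > 2

No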